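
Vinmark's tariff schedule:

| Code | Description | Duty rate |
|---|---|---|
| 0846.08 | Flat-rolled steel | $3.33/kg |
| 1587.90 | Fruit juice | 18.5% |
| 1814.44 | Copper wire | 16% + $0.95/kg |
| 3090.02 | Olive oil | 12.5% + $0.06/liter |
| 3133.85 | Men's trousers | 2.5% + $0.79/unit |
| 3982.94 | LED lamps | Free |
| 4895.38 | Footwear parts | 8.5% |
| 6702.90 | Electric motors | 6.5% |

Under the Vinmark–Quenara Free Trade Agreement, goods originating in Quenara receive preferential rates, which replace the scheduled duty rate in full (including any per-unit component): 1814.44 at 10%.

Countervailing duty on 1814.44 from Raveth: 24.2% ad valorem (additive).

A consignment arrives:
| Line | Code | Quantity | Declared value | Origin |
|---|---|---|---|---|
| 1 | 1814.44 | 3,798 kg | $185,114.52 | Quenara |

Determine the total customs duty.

Line 1 (1814.44, Quenara, 3,798 kg, $185,114.52):
Base rate for 1814.44 is 16% + $0.95/kg.
Origin Quenara qualifies under the Vinmark–Quenara agreement and 1814.44 is covered: preferential rate 10% applies instead.
The additional-duty order on 1814.44 targets Raveth, not Quenara; it does not apply.
Duty = $185,114.52 × 10% = $18,511.45.

$18,511.45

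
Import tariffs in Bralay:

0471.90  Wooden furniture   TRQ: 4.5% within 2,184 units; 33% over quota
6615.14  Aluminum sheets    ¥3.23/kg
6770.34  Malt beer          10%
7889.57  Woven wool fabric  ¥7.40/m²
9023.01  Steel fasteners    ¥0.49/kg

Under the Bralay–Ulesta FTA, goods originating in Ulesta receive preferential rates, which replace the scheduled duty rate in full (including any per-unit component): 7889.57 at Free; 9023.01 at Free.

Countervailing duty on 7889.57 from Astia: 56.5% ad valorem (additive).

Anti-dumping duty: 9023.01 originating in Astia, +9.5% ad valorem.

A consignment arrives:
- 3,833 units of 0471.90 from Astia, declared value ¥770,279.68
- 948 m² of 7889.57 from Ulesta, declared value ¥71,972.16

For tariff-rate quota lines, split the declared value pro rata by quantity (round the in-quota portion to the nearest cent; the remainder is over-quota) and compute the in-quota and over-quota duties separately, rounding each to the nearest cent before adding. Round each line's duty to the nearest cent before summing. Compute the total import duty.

Line 1 (0471.90, Astia, 3,833 units, ¥770,279.68):
Code 0471.90 is under a tariff-rate quota (threshold 2,184 units). In-quota: 2,184 units at 4.5%; over-quota: 1,649 units at 33%.
Pro-rata value split: in-quota = ¥770,279.68 × 2,184/3,833 = ¥438,896.64; over-quota = ¥770,279.68 − ¥438,896.64 = ¥331,383.04.
In-quota duty = ¥438,896.64 × 4.5% = ¥19,750.35. Over-quota duty = ¥331,383.04 × 33% = ¥109,356.40.
Line duty = ¥19,750.35 + ¥109,356.40 = ¥129,106.75.
Line 2 (7889.57, Ulesta, 948 m², ¥71,972.16):
Base rate for 7889.57 is ¥7.40/m².
Origin Ulesta qualifies under the Bralay–Ulesta agreement and 7889.57 is covered: preferential rate Free applies instead.
The additional-duty order on 7889.57 targets Astia, not Ulesta; it does not apply.
Duty = ¥71,972.16 × 0% = ¥0.00.
Total = ¥129,106.75 + ¥0.00 = ¥129,106.75.

¥129,106.75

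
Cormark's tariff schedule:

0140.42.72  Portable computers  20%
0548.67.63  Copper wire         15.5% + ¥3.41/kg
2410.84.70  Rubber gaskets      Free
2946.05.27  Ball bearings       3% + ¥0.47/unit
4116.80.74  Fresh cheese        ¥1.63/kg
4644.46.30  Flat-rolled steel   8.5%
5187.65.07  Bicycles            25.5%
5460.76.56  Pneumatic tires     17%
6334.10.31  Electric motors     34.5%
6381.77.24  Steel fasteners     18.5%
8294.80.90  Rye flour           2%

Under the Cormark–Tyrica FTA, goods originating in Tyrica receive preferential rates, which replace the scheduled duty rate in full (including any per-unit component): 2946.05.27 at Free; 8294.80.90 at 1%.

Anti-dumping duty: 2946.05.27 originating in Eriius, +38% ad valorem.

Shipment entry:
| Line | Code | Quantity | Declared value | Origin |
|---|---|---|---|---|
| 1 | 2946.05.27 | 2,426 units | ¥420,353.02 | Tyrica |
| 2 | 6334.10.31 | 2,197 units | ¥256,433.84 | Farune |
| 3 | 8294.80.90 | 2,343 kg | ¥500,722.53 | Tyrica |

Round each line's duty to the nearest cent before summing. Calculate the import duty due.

Line 1 (2946.05.27, Tyrica, 2,426 units, ¥420,353.02):
Base rate for 2946.05.27 is 3% + ¥0.47/unit.
Origin Tyrica qualifies under the Cormark–Tyrica agreement and 2946.05.27 is covered: preferential rate Free applies instead.
The additional-duty order on 2946.05.27 targets Eriius, not Tyrica; it does not apply.
Duty = ¥420,353.02 × 0% = ¥0.00.
Line 2 (6334.10.31, Farune, 2,197 units, ¥256,433.84):
Base rate for 6334.10.31 is 34.5%.
Duty = ¥256,433.84 × 34.5% = ¥88,469.67.
Line 3 (8294.80.90, Tyrica, 2,343 kg, ¥500,722.53):
Base rate for 8294.80.90 is 2%.
Origin Tyrica qualifies under the Cormark–Tyrica agreement and 8294.80.90 is covered: preferential rate 1% applies instead.
Duty = ¥500,722.53 × 1% = ¥5,007.23.
Total = ¥0.00 + ¥88,469.67 + ¥5,007.23 = ¥93,476.90.

¥93,476.90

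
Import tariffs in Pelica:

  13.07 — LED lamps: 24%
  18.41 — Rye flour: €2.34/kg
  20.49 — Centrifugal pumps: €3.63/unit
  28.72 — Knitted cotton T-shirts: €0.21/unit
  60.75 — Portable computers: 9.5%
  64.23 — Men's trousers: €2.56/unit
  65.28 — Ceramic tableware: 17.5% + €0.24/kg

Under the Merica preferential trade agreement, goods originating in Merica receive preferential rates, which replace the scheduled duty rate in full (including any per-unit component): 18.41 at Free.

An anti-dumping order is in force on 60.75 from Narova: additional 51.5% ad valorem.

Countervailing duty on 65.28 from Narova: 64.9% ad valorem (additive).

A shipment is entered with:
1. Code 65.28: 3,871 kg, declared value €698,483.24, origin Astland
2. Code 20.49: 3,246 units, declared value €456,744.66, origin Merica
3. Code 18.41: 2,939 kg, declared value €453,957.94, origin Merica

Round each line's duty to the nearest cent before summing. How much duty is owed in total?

Line 1 (65.28, Astland, 3,871 kg, €698,483.24):
Base rate for 65.28 is 17.5% + €0.24/kg.
The additional-duty order on 65.28 targets Narova, not Astland; it does not apply.
Duty = €698,483.24 × 17.5% + 3,871 × €0.24 = €123,163.61.
Line 2 (20.49, Merica, 3,246 units, €456,744.66):
Base rate for 20.49 is €3.63/unit.
Origin Merica is the FTA partner but 20.49 is not on the preference list; base rate stands.
Duty = 3,246 × €3.63 = €11,782.98.
Line 3 (18.41, Merica, 2,939 kg, €453,957.94):
Base rate for 18.41 is €2.34/kg.
Origin Merica qualifies under the Pelica–Merica agreement and 18.41 is covered: preferential rate Free applies instead.
Duty = €453,957.94 × 0% = €0.00.
Total = €123,163.61 + €11,782.98 + €0.00 = €134,946.59.

€134,946.59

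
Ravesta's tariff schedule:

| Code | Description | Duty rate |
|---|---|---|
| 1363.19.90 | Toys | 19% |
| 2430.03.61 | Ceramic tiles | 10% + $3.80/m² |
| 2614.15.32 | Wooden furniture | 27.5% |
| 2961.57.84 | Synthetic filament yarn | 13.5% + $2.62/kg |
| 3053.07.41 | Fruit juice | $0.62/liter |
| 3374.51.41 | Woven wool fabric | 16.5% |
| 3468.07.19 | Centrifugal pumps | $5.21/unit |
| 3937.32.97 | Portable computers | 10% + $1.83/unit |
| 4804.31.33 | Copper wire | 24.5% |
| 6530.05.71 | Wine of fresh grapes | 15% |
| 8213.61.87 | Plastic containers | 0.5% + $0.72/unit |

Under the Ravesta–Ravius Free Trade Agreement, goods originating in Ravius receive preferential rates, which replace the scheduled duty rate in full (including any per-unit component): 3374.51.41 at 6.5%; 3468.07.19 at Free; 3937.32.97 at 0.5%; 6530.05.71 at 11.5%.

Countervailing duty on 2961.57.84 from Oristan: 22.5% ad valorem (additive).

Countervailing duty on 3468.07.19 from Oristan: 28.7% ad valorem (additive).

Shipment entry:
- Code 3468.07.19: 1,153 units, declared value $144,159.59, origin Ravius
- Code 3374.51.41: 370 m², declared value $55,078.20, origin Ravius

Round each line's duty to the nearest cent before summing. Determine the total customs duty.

$3,580.08

Line 1 (3468.07.19, Ravius, 1,153 units, $144,159.59):
Base rate for 3468.07.19 is $5.21/unit.
Origin Ravius qualifies under the Ravesta–Ravius agreement and 3468.07.19 is covered: preferential rate Free applies instead.
The additional-duty order on 3468.07.19 targets Oristan, not Ravius; it does not apply.
Duty = $144,159.59 × 0% = $0.00.
Line 2 (3374.51.41, Ravius, 370 m², $55,078.20):
Base rate for 3374.51.41 is 16.5%.
Origin Ravius qualifies under the Ravesta–Ravius agreement and 3374.51.41 is covered: preferential rate 6.5% applies instead.
Duty = $55,078.20 × 6.5% = $3,580.08.
Total = $0.00 + $3,580.08 = $3,580.08.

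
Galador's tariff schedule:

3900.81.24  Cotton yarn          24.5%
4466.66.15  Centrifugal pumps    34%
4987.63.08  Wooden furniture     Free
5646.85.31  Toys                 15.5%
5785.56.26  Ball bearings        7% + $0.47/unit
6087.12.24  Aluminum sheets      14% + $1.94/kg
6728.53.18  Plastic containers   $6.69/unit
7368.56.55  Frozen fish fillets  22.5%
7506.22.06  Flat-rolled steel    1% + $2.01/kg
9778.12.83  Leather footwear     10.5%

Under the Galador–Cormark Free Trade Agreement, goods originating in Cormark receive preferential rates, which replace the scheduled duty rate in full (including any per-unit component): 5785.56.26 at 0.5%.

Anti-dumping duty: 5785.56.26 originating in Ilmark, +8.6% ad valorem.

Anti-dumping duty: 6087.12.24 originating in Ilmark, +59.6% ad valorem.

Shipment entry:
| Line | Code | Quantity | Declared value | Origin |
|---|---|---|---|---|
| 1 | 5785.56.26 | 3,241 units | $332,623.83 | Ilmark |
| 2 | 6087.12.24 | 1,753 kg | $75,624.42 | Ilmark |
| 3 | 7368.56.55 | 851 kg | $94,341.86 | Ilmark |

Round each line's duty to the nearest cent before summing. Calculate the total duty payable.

$133,699.90

Line 1 (5785.56.26, Ilmark, 3,241 units, $332,623.83):
Base rate for 5785.56.26 is 7% + $0.47/unit.
5785.56.26 has an FTA preferential rate, but origin Ilmark is not Cormark; base rate stands.
Additional duty on 5785.56.26 from Ilmark: +8.6%. Applied ad valorem rate: 7% + 8.6% = 15.6%.
Duty = $332,623.83 × 15.6% + 3,241 × $0.47 = $53,412.59.
Line 2 (6087.12.24, Ilmark, 1,753 kg, $75,624.42):
Base rate for 6087.12.24 is 14% + $1.94/kg.
Additional duty on 6087.12.24 from Ilmark: +59.6%. Applied ad valorem rate: 14% + 59.6% = 73.6%.
Duty = $75,624.42 × 73.6% + 1,753 × $1.94 = $59,060.39.
Line 3 (7368.56.55, Ilmark, 851 kg, $94,341.86):
Base rate for 7368.56.55 is 22.5%.
Duty = $94,341.86 × 22.5% = $21,226.92.
Total = $53,412.59 + $59,060.39 + $21,226.92 = $133,699.90.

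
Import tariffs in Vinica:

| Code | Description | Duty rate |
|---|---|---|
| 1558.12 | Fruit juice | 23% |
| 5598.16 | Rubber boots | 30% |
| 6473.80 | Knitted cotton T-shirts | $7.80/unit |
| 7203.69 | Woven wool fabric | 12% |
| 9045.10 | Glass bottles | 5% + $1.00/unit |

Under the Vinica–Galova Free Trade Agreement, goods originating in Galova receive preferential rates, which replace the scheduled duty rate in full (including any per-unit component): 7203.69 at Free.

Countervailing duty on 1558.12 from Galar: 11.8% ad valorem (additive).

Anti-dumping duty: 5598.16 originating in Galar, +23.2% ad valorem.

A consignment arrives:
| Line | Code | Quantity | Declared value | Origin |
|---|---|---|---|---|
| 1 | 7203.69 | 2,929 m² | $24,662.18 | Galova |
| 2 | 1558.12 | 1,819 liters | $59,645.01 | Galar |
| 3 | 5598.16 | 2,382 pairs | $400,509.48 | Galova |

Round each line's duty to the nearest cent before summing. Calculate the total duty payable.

$140,909.30

Line 1 (7203.69, Galova, 2,929 m², $24,662.18):
Base rate for 7203.69 is 12%.
Origin Galova qualifies under the Vinica–Galova agreement and 7203.69 is covered: preferential rate Free applies instead.
Duty = $24,662.18 × 0% = $0.00.
Line 2 (1558.12, Galar, 1,819 liters, $59,645.01):
Base rate for 1558.12 is 23%.
Additional duty on 1558.12 from Galar: +11.8%. Applied ad valorem rate: 23% + 11.8% = 34.8%.
Duty = $59,645.01 × 34.8% = $20,756.46.
Line 3 (5598.16, Galova, 2,382 pairs, $400,509.48):
Base rate for 5598.16 is 30%.
Origin Galova is the FTA partner but 5598.16 is not on the preference list; base rate stands.
The additional-duty order on 5598.16 targets Galar, not Galova; it does not apply.
Duty = $400,509.48 × 30% = $120,152.84.
Total = $0.00 + $20,756.46 + $120,152.84 = $140,909.30.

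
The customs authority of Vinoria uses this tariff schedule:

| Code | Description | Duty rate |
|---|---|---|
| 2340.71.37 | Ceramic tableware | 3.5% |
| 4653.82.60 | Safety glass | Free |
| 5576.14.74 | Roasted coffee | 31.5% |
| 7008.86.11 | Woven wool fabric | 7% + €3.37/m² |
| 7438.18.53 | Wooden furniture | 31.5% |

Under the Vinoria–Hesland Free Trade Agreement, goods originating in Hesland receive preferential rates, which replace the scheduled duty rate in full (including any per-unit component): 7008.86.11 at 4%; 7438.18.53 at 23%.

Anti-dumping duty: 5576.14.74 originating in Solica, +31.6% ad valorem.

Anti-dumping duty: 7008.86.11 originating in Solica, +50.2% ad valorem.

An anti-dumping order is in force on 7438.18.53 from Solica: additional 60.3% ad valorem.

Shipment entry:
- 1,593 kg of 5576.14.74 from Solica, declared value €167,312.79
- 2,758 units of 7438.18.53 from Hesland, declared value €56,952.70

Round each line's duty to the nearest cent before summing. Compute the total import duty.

Line 1 (5576.14.74, Solica, 1,593 kg, €167,312.79):
Base rate for 5576.14.74 is 31.5%.
Additional duty on 5576.14.74 from Solica: +31.6%. Applied ad valorem rate: 31.5% + 31.6% = 63.1%.
Duty = €167,312.79 × 63.1% = €105,574.37.
Line 2 (7438.18.53, Hesland, 2,758 units, €56,952.70):
Base rate for 7438.18.53 is 31.5%.
Origin Hesland qualifies under the Vinoria–Hesland agreement and 7438.18.53 is covered: preferential rate 23% applies instead.
The additional-duty order on 7438.18.53 targets Solica, not Hesland; it does not apply.
Duty = €56,952.70 × 23% = €13,099.12.
Total = €105,574.37 + €13,099.12 = €118,673.49.

€118,673.49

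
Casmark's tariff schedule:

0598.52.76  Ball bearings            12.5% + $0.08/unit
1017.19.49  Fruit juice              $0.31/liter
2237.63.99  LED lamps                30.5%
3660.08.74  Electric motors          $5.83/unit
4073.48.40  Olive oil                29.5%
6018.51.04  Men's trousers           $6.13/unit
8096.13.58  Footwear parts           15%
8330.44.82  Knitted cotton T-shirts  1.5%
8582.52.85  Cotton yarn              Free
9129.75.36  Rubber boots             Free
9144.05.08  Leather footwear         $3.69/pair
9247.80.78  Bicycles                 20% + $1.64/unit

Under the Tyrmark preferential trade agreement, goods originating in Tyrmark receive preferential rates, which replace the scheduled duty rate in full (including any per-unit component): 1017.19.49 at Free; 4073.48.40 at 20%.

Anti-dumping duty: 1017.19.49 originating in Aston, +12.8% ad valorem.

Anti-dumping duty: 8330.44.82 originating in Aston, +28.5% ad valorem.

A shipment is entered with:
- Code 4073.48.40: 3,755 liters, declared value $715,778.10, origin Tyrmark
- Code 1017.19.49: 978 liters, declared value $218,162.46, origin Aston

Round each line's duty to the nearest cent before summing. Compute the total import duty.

Line 1 (4073.48.40, Tyrmark, 3,755 liters, $715,778.10):
Base rate for 4073.48.40 is 29.5%.
Origin Tyrmark qualifies under the Casmark–Tyrmark agreement and 4073.48.40 is covered: preferential rate 20% applies instead.
Duty = $715,778.10 × 20% = $143,155.62.
Line 2 (1017.19.49, Aston, 978 liters, $218,162.46):
Base rate for 1017.19.49 is $0.31/liter.
1017.19.49 has an FTA preferential rate, but origin Aston is not Tyrmark; base rate stands.
Additional duty on 1017.19.49 from Aston: +12.8% ad valorem. Applied ad valorem rate = 12.8%.
Duty = $218,162.46 × 12.8% + 978 × $0.31 = $28,227.97.
Total = $143,155.62 + $28,227.97 = $171,383.59.

$171,383.59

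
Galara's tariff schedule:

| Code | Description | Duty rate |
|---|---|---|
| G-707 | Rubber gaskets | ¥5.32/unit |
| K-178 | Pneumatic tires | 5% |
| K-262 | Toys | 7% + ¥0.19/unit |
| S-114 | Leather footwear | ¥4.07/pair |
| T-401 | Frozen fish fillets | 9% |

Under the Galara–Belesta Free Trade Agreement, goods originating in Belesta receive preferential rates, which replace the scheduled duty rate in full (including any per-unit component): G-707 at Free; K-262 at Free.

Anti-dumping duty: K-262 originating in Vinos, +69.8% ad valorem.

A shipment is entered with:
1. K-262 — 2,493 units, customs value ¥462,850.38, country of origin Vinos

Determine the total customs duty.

¥355,942.76

Line 1 (K-262, Vinos, 2,493 units, ¥462,850.38):
Base rate for K-262 is 7% + ¥0.19/unit.
K-262 has an FTA preferential rate, but origin Vinos is not Belesta; base rate stands.
Additional duty on K-262 from Vinos: +69.8%. Applied ad valorem rate: 7% + 69.8% = 76.8%.
Duty = ¥462,850.38 × 76.8% + 2,493 × ¥0.19 = ¥355,942.76.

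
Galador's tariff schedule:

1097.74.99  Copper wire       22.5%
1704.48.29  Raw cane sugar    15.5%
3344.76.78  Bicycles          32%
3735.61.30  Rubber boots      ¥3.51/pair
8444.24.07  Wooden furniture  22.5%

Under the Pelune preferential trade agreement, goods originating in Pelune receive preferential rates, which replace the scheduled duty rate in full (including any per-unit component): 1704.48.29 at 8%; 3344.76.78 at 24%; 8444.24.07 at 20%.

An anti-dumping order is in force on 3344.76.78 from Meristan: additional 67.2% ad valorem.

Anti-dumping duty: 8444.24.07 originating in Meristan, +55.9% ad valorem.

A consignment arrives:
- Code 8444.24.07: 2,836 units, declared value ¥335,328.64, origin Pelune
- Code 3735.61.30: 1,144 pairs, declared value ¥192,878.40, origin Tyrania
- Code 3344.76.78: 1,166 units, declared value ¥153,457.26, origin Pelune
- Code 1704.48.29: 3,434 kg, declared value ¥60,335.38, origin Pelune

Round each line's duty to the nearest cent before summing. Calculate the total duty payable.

Line 1 (8444.24.07, Pelune, 2,836 units, ¥335,328.64):
Base rate for 8444.24.07 is 22.5%.
Origin Pelune qualifies under the Galador–Pelune agreement and 8444.24.07 is covered: preferential rate 20% applies instead.
The additional-duty order on 8444.24.07 targets Meristan, not Pelune; it does not apply.
Duty = ¥335,328.64 × 20% = ¥67,065.73.
Line 2 (3735.61.30, Tyrania, 1,144 pairs, ¥192,878.40):
Base rate for 3735.61.30 is ¥3.51/pair.
Duty = 1,144 × ¥3.51 = ¥4,015.44.
Line 3 (3344.76.78, Pelune, 1,166 units, ¥153,457.26):
Base rate for 3344.76.78 is 32%.
Origin Pelune qualifies under the Galador–Pelune agreement and 3344.76.78 is covered: preferential rate 24% applies instead.
The additional-duty order on 3344.76.78 targets Meristan, not Pelune; it does not apply.
Duty = ¥153,457.26 × 24% = ¥36,829.74.
Line 4 (1704.48.29, Pelune, 3,434 kg, ¥60,335.38):
Base rate for 1704.48.29 is 15.5%.
Origin Pelune qualifies under the Galador–Pelune agreement and 1704.48.29 is covered: preferential rate 8% applies instead.
Duty = ¥60,335.38 × 8% = ¥4,826.83.
Total = ¥67,065.73 + ¥4,015.44 + ¥36,829.74 + ¥4,826.83 = ¥112,737.74.

¥112,737.74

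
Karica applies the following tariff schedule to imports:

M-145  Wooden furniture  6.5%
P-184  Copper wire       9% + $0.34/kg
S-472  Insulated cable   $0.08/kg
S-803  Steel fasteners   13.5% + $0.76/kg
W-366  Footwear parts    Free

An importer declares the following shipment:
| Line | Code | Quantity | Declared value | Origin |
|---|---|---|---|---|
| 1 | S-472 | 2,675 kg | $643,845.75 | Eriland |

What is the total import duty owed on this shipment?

$214.00

Line 1 (S-472, Eriland, 2,675 kg, $643,845.75):
Base rate for S-472 is $0.08/kg.
Duty = 2,675 × $0.08 = $214.00.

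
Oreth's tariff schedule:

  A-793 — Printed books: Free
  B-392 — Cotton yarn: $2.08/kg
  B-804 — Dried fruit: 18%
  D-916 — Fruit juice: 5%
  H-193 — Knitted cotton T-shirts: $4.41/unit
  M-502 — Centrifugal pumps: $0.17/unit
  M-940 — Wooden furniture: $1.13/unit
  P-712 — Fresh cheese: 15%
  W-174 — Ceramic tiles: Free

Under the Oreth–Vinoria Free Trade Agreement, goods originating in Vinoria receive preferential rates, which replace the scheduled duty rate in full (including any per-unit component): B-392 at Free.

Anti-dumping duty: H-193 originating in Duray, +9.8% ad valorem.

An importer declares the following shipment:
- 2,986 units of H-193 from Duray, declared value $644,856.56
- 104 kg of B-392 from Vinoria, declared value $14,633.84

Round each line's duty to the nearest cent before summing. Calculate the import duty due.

$76,364.20

Line 1 (H-193, Duray, 2,986 units, $644,856.56):
Base rate for H-193 is $4.41/unit.
Additional duty on H-193 from Duray: +9.8% ad valorem. Applied ad valorem rate = 9.8%.
Duty = $644,856.56 × 9.8% + 2,986 × $4.41 = $76,364.20.
Line 2 (B-392, Vinoria, 104 kg, $14,633.84):
Base rate for B-392 is $2.08/kg.
Origin Vinoria qualifies under the Oreth–Vinoria agreement and B-392 is covered: preferential rate Free applies instead.
Duty = $14,633.84 × 0% = $0.00.
Total = $76,364.20 + $0.00 = $76,364.20.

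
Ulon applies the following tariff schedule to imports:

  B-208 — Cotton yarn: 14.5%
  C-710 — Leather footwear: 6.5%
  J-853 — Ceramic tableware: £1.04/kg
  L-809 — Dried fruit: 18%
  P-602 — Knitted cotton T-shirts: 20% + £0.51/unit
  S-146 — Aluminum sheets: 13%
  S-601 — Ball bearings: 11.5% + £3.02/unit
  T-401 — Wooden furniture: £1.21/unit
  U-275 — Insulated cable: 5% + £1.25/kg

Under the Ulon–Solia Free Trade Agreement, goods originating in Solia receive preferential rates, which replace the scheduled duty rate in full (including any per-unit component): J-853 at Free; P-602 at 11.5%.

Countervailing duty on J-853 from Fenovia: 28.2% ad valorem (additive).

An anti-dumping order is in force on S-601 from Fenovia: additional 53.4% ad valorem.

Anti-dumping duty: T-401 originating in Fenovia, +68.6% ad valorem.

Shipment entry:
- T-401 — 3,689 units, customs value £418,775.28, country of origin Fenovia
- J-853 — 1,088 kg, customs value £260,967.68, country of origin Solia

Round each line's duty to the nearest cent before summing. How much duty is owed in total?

£291,743.53

Line 1 (T-401, Fenovia, 3,689 units, £418,775.28):
Base rate for T-401 is £1.21/unit.
Additional duty on T-401 from Fenovia: +68.6% ad valorem. Applied ad valorem rate = 68.6%.
Duty = £418,775.28 × 68.6% + 3,689 × £1.21 = £291,743.53.
Line 2 (J-853, Solia, 1,088 kg, £260,967.68):
Base rate for J-853 is £1.04/kg.
Origin Solia qualifies under the Ulon–Solia agreement and J-853 is covered: preferential rate Free applies instead.
The additional-duty order on J-853 targets Fenovia, not Solia; it does not apply.
Duty = £260,967.68 × 0% = £0.00.
Total = £291,743.53 + £0.00 = £291,743.53.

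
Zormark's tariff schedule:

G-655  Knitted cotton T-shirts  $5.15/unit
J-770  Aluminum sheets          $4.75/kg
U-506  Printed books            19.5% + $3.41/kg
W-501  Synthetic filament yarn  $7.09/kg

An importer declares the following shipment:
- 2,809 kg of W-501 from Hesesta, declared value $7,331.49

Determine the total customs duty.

$19,915.81

Line 1 (W-501, Hesesta, 2,809 kg, $7,331.49):
Base rate for W-501 is $7.09/kg.
Duty = 2,809 × $7.09 = $19,915.81.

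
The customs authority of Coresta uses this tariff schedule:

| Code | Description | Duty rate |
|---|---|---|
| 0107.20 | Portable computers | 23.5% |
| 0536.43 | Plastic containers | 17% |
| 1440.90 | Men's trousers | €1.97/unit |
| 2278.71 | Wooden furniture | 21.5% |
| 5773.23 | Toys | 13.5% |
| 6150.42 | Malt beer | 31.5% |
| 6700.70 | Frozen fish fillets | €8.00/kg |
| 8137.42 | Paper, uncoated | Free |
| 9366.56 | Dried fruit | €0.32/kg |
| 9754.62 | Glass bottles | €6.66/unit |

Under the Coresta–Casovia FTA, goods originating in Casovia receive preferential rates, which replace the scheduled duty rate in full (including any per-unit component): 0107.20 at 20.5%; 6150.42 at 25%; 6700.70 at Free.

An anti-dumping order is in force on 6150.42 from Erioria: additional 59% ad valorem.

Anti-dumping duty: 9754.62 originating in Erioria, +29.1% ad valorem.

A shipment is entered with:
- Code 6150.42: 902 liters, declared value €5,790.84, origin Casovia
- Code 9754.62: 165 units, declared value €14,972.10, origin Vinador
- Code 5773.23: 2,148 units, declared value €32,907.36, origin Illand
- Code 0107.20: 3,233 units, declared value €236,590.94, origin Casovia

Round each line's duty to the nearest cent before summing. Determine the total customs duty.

Line 1 (6150.42, Casovia, 902 liters, €5,790.84):
Base rate for 6150.42 is 31.5%.
Origin Casovia qualifies under the Coresta–Casovia agreement and 6150.42 is covered: preferential rate 25% applies instead.
The additional-duty order on 6150.42 targets Erioria, not Casovia; it does not apply.
Duty = €5,790.84 × 25% = €1,447.71.
Line 2 (9754.62, Vinador, 165 units, €14,972.10):
Base rate for 9754.62 is €6.66/unit.
The additional-duty order on 9754.62 targets Erioria, not Vinador; it does not apply.
Duty = 165 × €6.66 = €1,098.90.
Line 3 (5773.23, Illand, 2,148 units, €32,907.36):
Base rate for 5773.23 is 13.5%.
Duty = €32,907.36 × 13.5% = €4,442.49.
Line 4 (0107.20, Casovia, 3,233 units, €236,590.94):
Base rate for 0107.20 is 23.5%.
Origin Casovia qualifies under the Coresta–Casovia agreement and 0107.20 is covered: preferential rate 20.5% applies instead.
Duty = €236,590.94 × 20.5% = €48,501.14.
Total = €1,447.71 + €1,098.90 + €4,442.49 + €48,501.14 = €55,490.24.

€55,490.24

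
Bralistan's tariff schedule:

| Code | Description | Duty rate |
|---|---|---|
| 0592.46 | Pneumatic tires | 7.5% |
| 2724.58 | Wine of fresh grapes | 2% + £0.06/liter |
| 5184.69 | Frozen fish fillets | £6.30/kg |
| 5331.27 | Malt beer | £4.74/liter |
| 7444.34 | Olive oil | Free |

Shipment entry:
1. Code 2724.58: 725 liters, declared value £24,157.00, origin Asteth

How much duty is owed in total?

Line 1 (2724.58, Asteth, 725 liters, £24,157.00):
Base rate for 2724.58 is 2% + £0.06/liter.
Duty = £24,157.00 × 2% + 725 × £0.06 = £526.64.

£526.64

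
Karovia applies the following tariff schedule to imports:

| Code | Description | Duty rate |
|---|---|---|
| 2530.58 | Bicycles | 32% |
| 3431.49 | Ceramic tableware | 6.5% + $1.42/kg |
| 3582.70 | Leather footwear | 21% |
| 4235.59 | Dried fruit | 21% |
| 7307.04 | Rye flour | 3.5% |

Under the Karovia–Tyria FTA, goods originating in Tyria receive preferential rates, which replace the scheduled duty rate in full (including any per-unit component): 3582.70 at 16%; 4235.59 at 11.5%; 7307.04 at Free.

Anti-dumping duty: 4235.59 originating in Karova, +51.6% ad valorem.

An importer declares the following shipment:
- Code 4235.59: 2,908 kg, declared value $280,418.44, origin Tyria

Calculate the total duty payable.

$32,248.12

Line 1 (4235.59, Tyria, 2,908 kg, $280,418.44):
Base rate for 4235.59 is 21%.
Origin Tyria qualifies under the Karovia–Tyria agreement and 4235.59 is covered: preferential rate 11.5% applies instead.
The additional-duty order on 4235.59 targets Karova, not Tyria; it does not apply.
Duty = $280,418.44 × 11.5% = $32,248.12.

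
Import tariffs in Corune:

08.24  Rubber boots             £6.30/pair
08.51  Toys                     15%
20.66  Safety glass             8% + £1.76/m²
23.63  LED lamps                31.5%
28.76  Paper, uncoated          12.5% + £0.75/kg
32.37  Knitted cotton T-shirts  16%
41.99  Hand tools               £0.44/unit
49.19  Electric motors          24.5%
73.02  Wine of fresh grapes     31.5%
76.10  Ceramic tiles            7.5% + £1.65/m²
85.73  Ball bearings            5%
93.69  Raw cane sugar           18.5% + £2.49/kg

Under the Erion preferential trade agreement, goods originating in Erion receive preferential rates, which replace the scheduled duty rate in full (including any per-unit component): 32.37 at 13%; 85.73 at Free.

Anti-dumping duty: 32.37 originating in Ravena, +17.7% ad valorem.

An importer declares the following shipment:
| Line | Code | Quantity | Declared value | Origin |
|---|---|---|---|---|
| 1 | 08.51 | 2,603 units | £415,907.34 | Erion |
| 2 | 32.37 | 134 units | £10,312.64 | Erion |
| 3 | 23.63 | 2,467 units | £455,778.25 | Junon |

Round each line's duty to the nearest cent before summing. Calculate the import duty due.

£207,296.89

Line 1 (08.51, Erion, 2,603 units, £415,907.34):
Base rate for 08.51 is 15%.
Origin Erion is the FTA partner but 08.51 is not on the preference list; base rate stands.
Duty = £415,907.34 × 15% = £62,386.10.
Line 2 (32.37, Erion, 134 units, £10,312.64):
Base rate for 32.37 is 16%.
Origin Erion qualifies under the Corune–Erion agreement and 32.37 is covered: preferential rate 13% applies instead.
The additional-duty order on 32.37 targets Ravena, not Erion; it does not apply.
Duty = £10,312.64 × 13% = £1,340.64.
Line 3 (23.63, Junon, 2,467 units, £455,778.25):
Base rate for 23.63 is 31.5%.
Duty = £455,778.25 × 31.5% = £143,570.15.
Total = £62,386.10 + £1,340.64 + £143,570.15 = £207,296.89.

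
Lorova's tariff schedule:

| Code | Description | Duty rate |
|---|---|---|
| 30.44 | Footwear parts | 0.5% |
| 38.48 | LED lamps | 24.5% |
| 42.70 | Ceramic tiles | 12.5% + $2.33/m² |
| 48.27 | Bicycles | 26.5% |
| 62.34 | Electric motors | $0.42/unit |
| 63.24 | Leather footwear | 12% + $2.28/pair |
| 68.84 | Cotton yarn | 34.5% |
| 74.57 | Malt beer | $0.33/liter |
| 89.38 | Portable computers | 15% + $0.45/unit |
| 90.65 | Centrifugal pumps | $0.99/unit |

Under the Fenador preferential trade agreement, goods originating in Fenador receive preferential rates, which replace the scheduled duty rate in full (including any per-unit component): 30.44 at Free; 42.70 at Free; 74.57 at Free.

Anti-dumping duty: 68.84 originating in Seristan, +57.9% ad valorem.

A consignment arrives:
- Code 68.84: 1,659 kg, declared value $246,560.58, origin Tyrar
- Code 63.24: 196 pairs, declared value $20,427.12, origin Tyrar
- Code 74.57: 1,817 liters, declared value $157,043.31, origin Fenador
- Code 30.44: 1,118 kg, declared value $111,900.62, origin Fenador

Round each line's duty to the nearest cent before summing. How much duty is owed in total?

Line 1 (68.84, Tyrar, 1,659 kg, $246,560.58):
Base rate for 68.84 is 34.5%.
The additional-duty order on 68.84 targets Seristan, not Tyrar; it does not apply.
Duty = $246,560.58 × 34.5% = $85,063.40.
Line 2 (63.24, Tyrar, 196 pairs, $20,427.12):
Base rate for 63.24 is 12% + $2.28/pair.
Duty = $20,427.12 × 12% + 196 × $2.28 = $2,898.13.
Line 3 (74.57, Fenador, 1,817 liters, $157,043.31):
Base rate for 74.57 is $0.33/liter.
Origin Fenador qualifies under the Lorova–Fenador agreement and 74.57 is covered: preferential rate Free applies instead.
Duty = $157,043.31 × 0% = $0.00.
Line 4 (30.44, Fenador, 1,118 kg, $111,900.62):
Base rate for 30.44 is 0.5%.
Origin Fenador qualifies under the Lorova–Fenador agreement and 30.44 is covered: preferential rate Free applies instead.
Duty = $111,900.62 × 0% = $0.00.
Total = $85,063.40 + $2,898.13 + $0.00 + $0.00 = $87,961.53.

$87,961.53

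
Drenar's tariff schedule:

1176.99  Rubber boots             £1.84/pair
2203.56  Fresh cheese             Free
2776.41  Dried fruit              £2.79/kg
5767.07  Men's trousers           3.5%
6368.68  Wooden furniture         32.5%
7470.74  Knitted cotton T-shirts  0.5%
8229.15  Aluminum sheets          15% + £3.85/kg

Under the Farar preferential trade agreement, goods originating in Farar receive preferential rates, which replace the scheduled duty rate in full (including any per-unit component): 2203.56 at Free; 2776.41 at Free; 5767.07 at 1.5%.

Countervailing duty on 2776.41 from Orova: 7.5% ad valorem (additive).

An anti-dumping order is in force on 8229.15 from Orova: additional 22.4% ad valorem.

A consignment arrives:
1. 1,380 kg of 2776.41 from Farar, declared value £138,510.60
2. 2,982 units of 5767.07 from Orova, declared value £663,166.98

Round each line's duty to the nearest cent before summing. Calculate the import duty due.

£23,210.84

Line 1 (2776.41, Farar, 1,380 kg, £138,510.60):
Base rate for 2776.41 is £2.79/kg.
Origin Farar qualifies under the Drenar–Farar agreement and 2776.41 is covered: preferential rate Free applies instead.
The additional-duty order on 2776.41 targets Orova, not Farar; it does not apply.
Duty = £138,510.60 × 0% = £0.00.
Line 2 (5767.07, Orova, 2,982 units, £663,166.98):
Base rate for 5767.07 is 3.5%.
5767.07 has an FTA preferential rate, but origin Orova is not Farar; base rate stands.
Duty = £663,166.98 × 3.5% = £23,210.84.
Total = £0.00 + £23,210.84 = £23,210.84.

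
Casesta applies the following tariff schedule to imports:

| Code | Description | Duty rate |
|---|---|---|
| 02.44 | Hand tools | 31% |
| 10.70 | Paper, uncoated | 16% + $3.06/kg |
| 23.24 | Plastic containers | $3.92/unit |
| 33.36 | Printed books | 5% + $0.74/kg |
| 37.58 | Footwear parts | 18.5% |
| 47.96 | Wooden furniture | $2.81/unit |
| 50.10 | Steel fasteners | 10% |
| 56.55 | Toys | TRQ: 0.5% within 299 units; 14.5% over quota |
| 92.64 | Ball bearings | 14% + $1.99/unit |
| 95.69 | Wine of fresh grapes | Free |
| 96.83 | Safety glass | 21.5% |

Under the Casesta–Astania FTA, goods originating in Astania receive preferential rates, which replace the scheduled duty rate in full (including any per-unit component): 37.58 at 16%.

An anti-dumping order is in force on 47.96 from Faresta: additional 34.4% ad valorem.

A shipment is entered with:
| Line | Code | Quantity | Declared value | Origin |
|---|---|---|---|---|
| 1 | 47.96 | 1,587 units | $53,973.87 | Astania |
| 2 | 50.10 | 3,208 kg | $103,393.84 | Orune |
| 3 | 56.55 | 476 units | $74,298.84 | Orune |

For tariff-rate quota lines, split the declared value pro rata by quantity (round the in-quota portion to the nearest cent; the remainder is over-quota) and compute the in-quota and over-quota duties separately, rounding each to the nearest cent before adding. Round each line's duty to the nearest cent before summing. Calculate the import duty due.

$19,038.25

Line 1 (47.96, Astania, 1,587 units, $53,973.87):
Base rate for 47.96 is $2.81/unit.
Origin Astania is the FTA partner but 47.96 is not on the preference list; base rate stands.
The additional-duty order on 47.96 targets Faresta, not Astania; it does not apply.
Duty = 1,587 × $2.81 = $4,459.47.
Line 2 (50.10, Orune, 3,208 kg, $103,393.84):
Base rate for 50.10 is 10%.
Duty = $103,393.84 × 10% = $10,339.38.
Line 3 (56.55, Orune, 476 units, $74,298.84):
Code 56.55 is under a tariff-rate quota (threshold 299 units). In-quota: 299 units at 0.5%; over-quota: 177 units at 14.5%.
Pro-rata value split: in-quota = $74,298.84 × 299/476 = $46,670.91; over-quota = $74,298.84 − $46,670.91 = $27,627.93.
In-quota duty = $46,670.91 × 0.5% = $233.35. Over-quota duty = $27,627.93 × 14.5% = $4,006.05.
Line duty = $233.35 + $4,006.05 = $4,239.40.
Total = $4,459.47 + $10,339.38 + $4,239.40 = $19,038.25.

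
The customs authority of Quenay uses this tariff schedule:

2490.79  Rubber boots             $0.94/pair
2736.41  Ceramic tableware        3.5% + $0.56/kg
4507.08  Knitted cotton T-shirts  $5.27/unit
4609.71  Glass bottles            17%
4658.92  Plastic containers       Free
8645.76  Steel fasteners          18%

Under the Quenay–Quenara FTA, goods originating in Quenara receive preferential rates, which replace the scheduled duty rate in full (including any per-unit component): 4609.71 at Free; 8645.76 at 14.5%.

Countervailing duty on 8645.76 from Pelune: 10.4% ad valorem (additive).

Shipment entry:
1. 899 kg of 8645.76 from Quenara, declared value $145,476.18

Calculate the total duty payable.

Line 1 (8645.76, Quenara, 899 kg, $145,476.18):
Base rate for 8645.76 is 18%.
Origin Quenara qualifies under the Quenay–Quenara agreement and 8645.76 is covered: preferential rate 14.5% applies instead.
The additional-duty order on 8645.76 targets Pelune, not Quenara; it does not apply.
Duty = $145,476.18 × 14.5% = $21,094.05.

$21,094.05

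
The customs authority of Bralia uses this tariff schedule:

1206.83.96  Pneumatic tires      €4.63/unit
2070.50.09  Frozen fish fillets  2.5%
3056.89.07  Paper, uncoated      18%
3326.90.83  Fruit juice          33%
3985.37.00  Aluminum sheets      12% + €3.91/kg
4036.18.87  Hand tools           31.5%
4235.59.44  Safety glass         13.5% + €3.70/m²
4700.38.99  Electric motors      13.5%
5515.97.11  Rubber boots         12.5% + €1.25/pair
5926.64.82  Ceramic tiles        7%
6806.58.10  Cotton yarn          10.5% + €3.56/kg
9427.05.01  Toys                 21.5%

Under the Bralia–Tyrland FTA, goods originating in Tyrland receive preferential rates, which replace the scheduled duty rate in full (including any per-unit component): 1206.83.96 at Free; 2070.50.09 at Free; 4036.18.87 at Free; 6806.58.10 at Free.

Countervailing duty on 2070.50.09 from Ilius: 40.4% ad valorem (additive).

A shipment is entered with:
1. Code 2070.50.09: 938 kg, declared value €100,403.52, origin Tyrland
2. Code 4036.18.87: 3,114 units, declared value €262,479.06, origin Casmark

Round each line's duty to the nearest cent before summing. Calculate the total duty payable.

Line 1 (2070.50.09, Tyrland, 938 kg, €100,403.52):
Base rate for 2070.50.09 is 2.5%.
Origin Tyrland qualifies under the Bralia–Tyrland agreement and 2070.50.09 is covered: preferential rate Free applies instead.
The additional-duty order on 2070.50.09 targets Ilius, not Tyrland; it does not apply.
Duty = €100,403.52 × 0% = €0.00.
Line 2 (4036.18.87, Casmark, 3,114 units, €262,479.06):
Base rate for 4036.18.87 is 31.5%.
4036.18.87 has an FTA preferential rate, but origin Casmark is not Tyrland; base rate stands.
Duty = €262,479.06 × 31.5% = €82,680.90.
Total = €0.00 + €82,680.90 = €82,680.90.

€82,680.90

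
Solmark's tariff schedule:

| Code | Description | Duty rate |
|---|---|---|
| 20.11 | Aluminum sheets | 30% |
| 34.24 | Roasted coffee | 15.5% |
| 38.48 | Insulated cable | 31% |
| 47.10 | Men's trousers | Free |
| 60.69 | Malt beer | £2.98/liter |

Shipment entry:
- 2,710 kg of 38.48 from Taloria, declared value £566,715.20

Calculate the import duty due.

£175,681.71

Line 1 (38.48, Taloria, 2,710 kg, £566,715.20):
Base rate for 38.48 is 31%.
Duty = £566,715.20 × 31% = £175,681.71.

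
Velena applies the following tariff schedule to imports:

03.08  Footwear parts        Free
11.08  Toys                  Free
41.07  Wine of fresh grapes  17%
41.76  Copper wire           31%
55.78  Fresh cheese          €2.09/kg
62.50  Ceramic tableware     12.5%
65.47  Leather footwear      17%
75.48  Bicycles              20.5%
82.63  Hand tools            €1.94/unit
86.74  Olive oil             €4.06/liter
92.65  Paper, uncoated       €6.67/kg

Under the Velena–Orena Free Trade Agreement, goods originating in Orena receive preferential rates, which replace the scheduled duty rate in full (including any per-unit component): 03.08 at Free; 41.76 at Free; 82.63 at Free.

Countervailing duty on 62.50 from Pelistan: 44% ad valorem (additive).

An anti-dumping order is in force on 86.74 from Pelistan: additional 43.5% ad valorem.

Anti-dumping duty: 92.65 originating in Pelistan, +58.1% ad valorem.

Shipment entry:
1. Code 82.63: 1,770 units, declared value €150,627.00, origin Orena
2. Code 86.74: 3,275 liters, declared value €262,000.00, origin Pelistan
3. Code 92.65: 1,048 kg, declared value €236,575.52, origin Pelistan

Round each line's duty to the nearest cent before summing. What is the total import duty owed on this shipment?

€271,707.04

Line 1 (82.63, Orena, 1,770 units, €150,627.00):
Base rate for 82.63 is €1.94/unit.
Origin Orena qualifies under the Velena–Orena agreement and 82.63 is covered: preferential rate Free applies instead.
Duty = €150,627.00 × 0% = €0.00.
Line 2 (86.74, Pelistan, 3,275 liters, €262,000.00):
Base rate for 86.74 is €4.06/liter.
Additional duty on 86.74 from Pelistan: +43.5% ad valorem. Applied ad valorem rate = 43.5%.
Duty = €262,000.00 × 43.5% + 3,275 × €4.06 = €127,266.50.
Line 3 (92.65, Pelistan, 1,048 kg, €236,575.52):
Base rate for 92.65 is €6.67/kg.
Additional duty on 92.65 from Pelistan: +58.1% ad valorem. Applied ad valorem rate = 58.1%.
Duty = €236,575.52 × 58.1% + 1,048 × €6.67 = €144,440.54.
Total = €0.00 + €127,266.50 + €144,440.54 = €271,707.04.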